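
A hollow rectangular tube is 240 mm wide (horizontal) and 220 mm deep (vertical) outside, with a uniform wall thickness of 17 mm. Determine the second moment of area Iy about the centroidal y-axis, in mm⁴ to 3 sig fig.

Iy ≈ 1.18 × 10⁸ mm⁴

Treat the section as a set of non-overlapping primitives; coordinates are from the bounding-box lower-left.
Outer rectangle: 240 × 220, A = 52 800 mm², x = 120 mm, Ī = 253 440 000 mm⁴.
Inner void (subtracted): 206 × 186, A = 38 316 mm², x = 120 mm, Ī = 135 498 148 mm⁴.
By symmetry the centroid is at mid-width, x̄ = 120 mm.
All pieces are centred on the centroidal y-axis, so I = ΣĪ (holes subtracted) = 117 941 852 mm⁴.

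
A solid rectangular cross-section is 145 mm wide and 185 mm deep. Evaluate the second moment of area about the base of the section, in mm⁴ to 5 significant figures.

The section: 145 × 185, A = 26 825 mm², y = 92.5 mm, Ī = 76 507 135 mm⁴.
Transfer it to the base of the section using Ī + A·d² with d = y − 0:
  the section: d = 92.5 mm → contributes +306 028 542 mm⁴
Total I = 306 028 542 mm⁴.

I_base ≈ 3.0603 × 10⁸ mm⁴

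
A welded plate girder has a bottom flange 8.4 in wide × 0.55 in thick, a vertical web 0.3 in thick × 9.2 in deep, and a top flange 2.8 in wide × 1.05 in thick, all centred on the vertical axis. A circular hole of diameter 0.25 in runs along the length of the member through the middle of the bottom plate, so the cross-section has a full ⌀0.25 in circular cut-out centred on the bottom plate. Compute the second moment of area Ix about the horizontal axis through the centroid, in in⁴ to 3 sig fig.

Ix ≈ 201 in⁴

Break the section into simple shapes (no overlaps), measuring from the bottom-left corner of the bounding box.
Bottom plate: 8.4 × 0.55, A = 4.62 in², y = 0.275 in, Ī = 0.11646 in⁴.
Web plate: 0.3 × 9.2, A = 2.76 in², y = 5.15 in, Ī = 19.467 in⁴.
Top plate: 2.8 × 1.05, A = 2.94 in², y = 10.275 in, Ī = 0.27011 in⁴.
Hole (subtracted): ⌀0.25, A = 0.049087 in², y = 0.275 in, Ī = 0.00019175 in⁴.
Centroid: ȳ = ΣA·y / ΣA = 4.4475 in.
Transfer each piece to the horizontal axis through the centroid using Ī + A·d² with d = y − 4.4475:
  bottom plate: d = -4.1725 in → contributes +80.548 in⁴
  web plate: d = 0.70254 in → contributes +20.829 in⁴
  top plate: d = 5.8275 in → contributes +100.11 in⁴
  hole: d = -4.1725 in → contributes −0.85478 in⁴
Total I = 200.64 in⁴.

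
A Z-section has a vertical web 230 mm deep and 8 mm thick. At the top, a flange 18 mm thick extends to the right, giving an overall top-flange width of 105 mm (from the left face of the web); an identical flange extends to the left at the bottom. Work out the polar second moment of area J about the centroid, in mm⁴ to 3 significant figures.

Decompose the section into non-overlapping parts with the origin at the bottom-left of its bounding rectangle.
Web: 8 × 230, A = 1 840 mm², y = 115 mm, Ī = 8 111 333 mm⁴.
Top flange (beyond web): 97 × 18, A = 1 746 mm², y = 221 mm, Ī = 47 142 mm⁴.
Bottom flange (beyond web): 97 × 18, A = 1 746 mm², y = 9 mm, Ī = 47 142 mm⁴.
Centroid: ȳ = ΣA·y / ΣA = 115 mm.
Transfer each piece to the centroidal x-axis using Ī + A·d² with d = y − 115:
  web: d = 0 mm → contributes +8 111 333 mm⁴
  top flange (beyond web): d = 106 mm → contributes +19 665 198 mm⁴
  bottom flange (beyond web): d = -106 mm → contributes +19 665 198 mm⁴
Total I = 47 441 729 mm⁴.
For the y-axis: x̄ = 101 mm.
Repeating about the centroidal y-axis gives I_y = 12 372 657 mm⁴.
Polar second moment: J = I_x + I_y = 59 814 387 mm⁴.

J ≈ 5.98 × 10⁷ mm⁴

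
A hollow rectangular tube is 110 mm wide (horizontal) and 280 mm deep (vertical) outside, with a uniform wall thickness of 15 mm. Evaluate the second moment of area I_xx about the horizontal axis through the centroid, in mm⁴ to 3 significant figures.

I_xx ≈ 9.71 × 10⁷ mm⁴

Decompose the section into non-overlapping parts with the origin at the bottom-left of its bounding rectangle.
Outer rectangle: 110 × 280, A = 30 800 mm², y = 140 mm, Ī = 201 226 667 mm⁴.
Inner void (subtracted): 80 × 250, A = 20 000 mm², y = 140 mm, Ī = 104 166 667 mm⁴.
By symmetry the centroid is at mid-height, ȳ = 140 mm.
All pieces are centred on the horizontal axis through the centroid, so I = ΣĪ (holes subtracted) = 97 060 000 mm⁴.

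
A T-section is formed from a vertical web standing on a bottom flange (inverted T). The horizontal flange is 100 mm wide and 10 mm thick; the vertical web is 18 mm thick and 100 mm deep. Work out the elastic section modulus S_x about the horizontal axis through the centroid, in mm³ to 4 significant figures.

S_x ≈ 4.958 × 10⁴ mm³

Treat the section as a set of non-overlapping primitives; coordinates are from the bounding-box lower-left.
Flange: 100 × 10, A = 1 000 mm², y = 5 mm, Ī = 8333.33 mm⁴.
Web: 18 × 100, A = 1 800 mm², y = 60 mm, Ī = 1 500 000 mm⁴.
Centroid: ȳ = ΣA·y / ΣA = 40.3571 mm.
Transfer each piece to the horizontal axis through the centroid using Ī + A·d² with d = y − 40.3571:
  flange: d = -35.3571 mm → contributes +1 258 461 mm⁴
  web: d = 19.6429 mm → contributes +2 194 515 mm⁴
Total I = 3 452 976 mm⁴.
Extreme fibre distance c = 69.6429 mm; S = I/c = 49581.2 mm³.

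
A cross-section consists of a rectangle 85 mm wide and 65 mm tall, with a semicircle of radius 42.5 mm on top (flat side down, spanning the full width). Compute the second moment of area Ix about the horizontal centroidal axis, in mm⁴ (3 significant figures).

Split into non-overlapping primitives; take the origin at the lower-left of the bounding box.
Rectangular body: 85 × 65, A = 5 525 mm², y = 32.5 mm, Ī = 1 945 260 mm⁴.
Semicircular cap: semicircle r = 42.5, A = 2837.3 mm², y = 83.038 mm, Ī = 358 086 mm⁴.
Centroid: ȳ = ΣA·y / ΣA = 49.647 mm.
Transfer each piece to the horizontal centroidal axis using Ī + A·d² with d = y − 49.647:
  rectangular body: d = -17.147 mm → contributes +3 569 724 mm⁴
  semicircular cap: d = 33.391 mm → contributes +3 521 416 mm⁴
Total I = 7 091 140 mm⁴.

Ix ≈ 7.09 × 10⁶ mm⁴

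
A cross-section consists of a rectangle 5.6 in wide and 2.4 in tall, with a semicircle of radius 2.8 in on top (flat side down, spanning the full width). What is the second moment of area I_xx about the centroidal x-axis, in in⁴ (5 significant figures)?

Split into non-overlapping primitives; take the origin at the lower-left of the bounding box.
Rectangular body: 5.6 × 2.4, A = 13.44 in², y = 1.2 in, Ī = 6.4512 in⁴.
Semicircular cap: semicircle r = 2.8, A = 12.31504 in², y = 3.588357 in, Ī = 6.746277 in⁴.
Centroid: ȳ = ΣA·y / ΣA = 2.342018 in.
Transfer each piece to the centroidal x-axis using Ī + A·d² with d = y − 2.342018:
  rectangular body: d = -1.142018 in → contributes +23.97971 in⁴
  semicircular cap: d = 1.246339 in → contributes +25.87599 in⁴
Total I = 49.8557 in⁴.

I_xx ≈ 49.856 in⁴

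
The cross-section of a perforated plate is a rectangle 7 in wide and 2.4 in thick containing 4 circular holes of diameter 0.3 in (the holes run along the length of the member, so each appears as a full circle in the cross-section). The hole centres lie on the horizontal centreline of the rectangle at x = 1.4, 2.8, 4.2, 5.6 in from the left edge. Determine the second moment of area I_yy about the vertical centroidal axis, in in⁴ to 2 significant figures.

I_yy ≈ 68 in⁴

Decompose the section into non-overlapping parts with the origin at the bottom-left of its bounding rectangle.
Plate: 7 × 2.4, A = 16.8 in², x = 3.5 in, Ī = 68.6 in⁴.
Hole 1 (subtracted): ⌀0.3, A = 0.07069 in², x = 1.4 in, Ī = 0.0003976 in⁴.
Hole 2 (subtracted): ⌀0.3, A = 0.07069 in², x = 2.8 in, Ī = 0.0003976 in⁴.
Hole 3 (subtracted): ⌀0.3, A = 0.07069 in², x = 4.2 in, Ī = 0.0003976 in⁴.
Hole 4 (subtracted): ⌀0.3, A = 0.07069 in², x = 5.6 in, Ī = 0.0003976 in⁴.
By symmetry the centroid is at mid-width, x̄ = 3.5 in.
Transfer each piece to the vertical centroidal axis using Ī + A·d² with d = x − 3.5:
  plate: d = 0 in → contributes +68.6 in⁴
  hole 1: d = -2.1 in → contributes −0.3121 in⁴
  hole 2: d = -0.7 in → contributes −0.03503 in⁴
  hole 3: d = 0.7 in → contributes −0.03503 in⁴
  hole 4: d = 2.1 in → contributes −0.3121 in⁴
Total I = 67.91 in⁴.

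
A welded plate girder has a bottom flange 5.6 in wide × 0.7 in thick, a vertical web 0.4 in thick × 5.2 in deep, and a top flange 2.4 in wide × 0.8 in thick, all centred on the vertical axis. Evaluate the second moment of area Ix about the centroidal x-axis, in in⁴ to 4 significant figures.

Ix ≈ 52.09 in⁴

Break the section into simple shapes (no overlaps), measuring from the bottom-left corner of the bounding box.
Bottom plate: 5.6 × 0.7, A = 3.92 in², y = 0.35 in, Ī = 0.160067 in⁴.
Web plate: 0.4 × 5.2, A = 2.08 in², y = 3.3 in, Ī = 4.68693 in⁴.
Top plate: 2.4 × 0.8, A = 1.92 in², y = 6.3 in, Ī = 0.1024 in⁴.
Centroid: ȳ = ΣA·y / ΣA = 2.56717 in.
Transfer each piece to the centroidal x-axis using Ī + A·d² with d = y − 2.56717:
  bottom plate: d = -2.21717 in → contributes +19.4302 in⁴
  web plate: d = 0.732828 in → contributes +5.80397 in⁴
  top plate: d = 3.73283 in → contributes +26.8557 in⁴
Total I = 52.0899 in⁴.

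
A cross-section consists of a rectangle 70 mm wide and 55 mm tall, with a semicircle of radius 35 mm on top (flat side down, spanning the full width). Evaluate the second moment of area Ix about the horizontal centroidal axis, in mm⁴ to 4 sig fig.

Decompose the section into non-overlapping parts with the origin at the bottom-left of its bounding rectangle.
Rectangular body: 70 × 55, A = 3 850 mm², y = 27.5 mm, Ī = 970 521 mm⁴.
Semicircular cap: semicircle r = 35, A = 1924.23 mm², y = 69.8545 mm, Ī = 164 704 mm⁴.
Centroid: ȳ = ΣA·y / ΣA = 41.6144 mm.
Transfer each piece to the horizontal centroidal axis using Ī + A·d² with d = y − 41.6144:
  rectangular body: d = -14.1144 mm → contributes +1 737 500 mm⁴
  semicircular cap: d = 28.2401 mm → contributes +1 699 280 mm⁴
Total I = 3 436 779 mm⁴.

Ix ≈ 3.437 × 10⁶ mm⁴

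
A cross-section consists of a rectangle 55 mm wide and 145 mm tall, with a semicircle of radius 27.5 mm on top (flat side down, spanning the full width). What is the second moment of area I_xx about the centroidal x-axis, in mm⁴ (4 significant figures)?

Treat the section as a set of non-overlapping primitives; coordinates are from the bounding-box lower-left.
Rectangular body: 55 × 145, A = 7 975 mm², y = 72.5 mm, Ī = 13 972 865 mm⁴.
Semicircular cap: semicircle r = 27.5, A = 1187.91 mm², y = 156.671 mm, Ī = 62771.5 mm⁴.
Centroid: ȳ = ΣA·y / ΣA = 83.4123 mm.
Transfer each piece to the centroidal x-axis using Ī + A·d² with d = y − 83.4123:
  rectangular body: d = -10.9123 mm → contributes +14 922 513 mm⁴
  semicircular cap: d = 73.2591 mm → contributes +6 438 181 mm⁴
Total I = 21 360 693 mm⁴.

I_xx ≈ 2.136 × 10⁷ mm⁴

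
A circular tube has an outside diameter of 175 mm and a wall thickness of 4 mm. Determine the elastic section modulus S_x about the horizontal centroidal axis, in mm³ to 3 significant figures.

S_x ≈ 8.98 × 10⁴ mm³

Treat the section as a set of non-overlapping primitives; coordinates are from the bounding-box lower-left.
Outer circle: ⌀175, A = 24 053 mm², y = 87.5 mm, Ī = 46 038 598 mm⁴.
Bore (subtracted): ⌀167, A = 21 904 mm², y = 87.5 mm, Ī = 38 179 988 mm⁴.
By symmetry the centroid is at mid-height, ȳ = 87.5 mm.
All pieces are centred on the horizontal centroidal axis, so I = ΣĪ (holes subtracted) = 7 858 611 mm⁴.
Extreme fibre distance c = 87.5 mm; S = I/c = 89 813 mm³.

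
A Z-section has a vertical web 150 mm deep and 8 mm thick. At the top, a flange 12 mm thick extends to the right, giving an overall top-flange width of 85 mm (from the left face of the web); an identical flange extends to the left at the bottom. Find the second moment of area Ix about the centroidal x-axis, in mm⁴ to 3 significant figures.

Ix ≈ 1.11 × 10⁷ mm⁴

Decompose the section into non-overlapping parts with the origin at the bottom-left of its bounding rectangle.
Web: 8 × 150, A = 1 200 mm², y = 75 mm, Ī = 2 250 000 mm⁴.
Top flange (beyond web): 77 × 12, A = 924 mm², y = 144 mm, Ī = 11 088 mm⁴.
Bottom flange (beyond web): 77 × 12, A = 924 mm², y = 6 mm, Ī = 11 088 mm⁴.
Centroid: ȳ = ΣA·y / ΣA = 75 mm.
Transfer each piece to the centroidal x-axis using Ī + A·d² with d = y − 75:
  web: d = 0 mm → contributes +2 250 000 mm⁴
  top flange (beyond web): d = 69 mm → contributes +4 410 252 mm⁴
  bottom flange (beyond web): d = -69 mm → contributes +4 410 252 mm⁴
Total I = 11 070 504 mm⁴.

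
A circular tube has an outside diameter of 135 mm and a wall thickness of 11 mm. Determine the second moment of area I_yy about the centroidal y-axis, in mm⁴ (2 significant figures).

I_yy ≈ 8.3 × 10⁶ mm⁴

Split into non-overlapping primitives; take the origin at the lower-left of the bounding box.
Outer circle: ⌀135, A = 14 314 mm², x = 67.5 mm, Ī = 16 304 406 mm⁴.
Bore (subtracted): ⌀113, A = 10 029 mm², x = 67.5 mm, Ī = 8 003 569 mm⁴.
By symmetry the centroid is at mid-width, x̄ = 67.5 mm.
All pieces are centred on the centroidal y-axis, so I = ΣĪ (holes subtracted) = 8 300 837 mm⁴.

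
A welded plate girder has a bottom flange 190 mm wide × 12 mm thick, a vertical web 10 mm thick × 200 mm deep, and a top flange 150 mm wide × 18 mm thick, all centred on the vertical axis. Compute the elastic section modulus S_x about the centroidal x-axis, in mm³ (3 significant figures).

Decompose the section into non-overlapping parts with the origin at the bottom-left of its bounding rectangle.
Bottom plate: 190 × 12, A = 2 280 mm², y = 6 mm, Ī = 27 360 mm⁴.
Web plate: 10 × 200, A = 2 000 mm², y = 112 mm, Ī = 6 666 667 mm⁴.
Top plate: 150 × 18, A = 2 700 mm², y = 221 mm, Ī = 72 900 mm⁴.
Centroid: ȳ = ΣA·y / ΣA = 119.54 mm.
Transfer each piece to the centroidal x-axis using Ī + A·d² with d = y − 119.54:
  bottom plate: d = -113.54 mm → contributes +29 418 914 mm⁴
  web plate: d = -7.5387 mm → contributes +6 780 330 mm⁴
  top plate: d = 101.46 mm → contributes +27 867 777 mm⁴
Total I = 64 067 021 mm⁴.
Extreme fibre distance c = 119.54 mm; S = I/c = 535 952 mm³.

S_x ≈ 5.36 × 10⁵ mm³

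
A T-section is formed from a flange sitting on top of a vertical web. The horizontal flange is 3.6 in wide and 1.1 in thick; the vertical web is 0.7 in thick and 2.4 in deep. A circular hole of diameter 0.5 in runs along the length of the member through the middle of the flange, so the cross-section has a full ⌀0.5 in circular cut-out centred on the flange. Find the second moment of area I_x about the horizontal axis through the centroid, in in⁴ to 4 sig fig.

I_x ≈ 4.760 in⁴

Decompose the section into non-overlapping parts with the origin at the bottom-left of its bounding rectangle.
Flange: 3.6 × 1.1, A = 3.96 in², y = 2.95 in, Ī = 0.3993 in⁴.
Web: 0.7 × 2.4, A = 1.68 in², y = 1.2 in, Ī = 0.8064 in⁴.
Hole (subtracted): ⌀0.5, A = 0.19635 in², y = 2.95 in, Ī = 0.00306796 in⁴.
Centroid: ȳ = ΣA·y / ΣA = 2.40992 in.
Transfer each piece to the horizontal axis through the centroid using Ī + A·d² with d = y − 2.40992:
  flange: d = 0.540079 in → contributes +1.55437 in⁴
  web: d = -1.20992 in → contributes +3.26577 in⁴
  hole: d = 0.540079 in → contributes −0.0603402 in⁴
Total I = 4.7598 in⁴.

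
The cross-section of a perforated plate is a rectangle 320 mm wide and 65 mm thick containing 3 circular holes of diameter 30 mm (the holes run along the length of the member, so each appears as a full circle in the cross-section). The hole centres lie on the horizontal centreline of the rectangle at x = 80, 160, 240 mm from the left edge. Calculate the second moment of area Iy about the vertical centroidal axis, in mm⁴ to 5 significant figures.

Iy ≈ 1.6833 × 10⁸ mm⁴

Break the section into simple shapes (no overlaps), measuring from the bottom-left corner of the bounding box.
Plate: 320 × 65, A = 20 800 mm², x = 160 mm, Ī = 177 493 333 mm⁴.
Hole 1 (subtracted): ⌀30, A = 706.8583 mm², x = 80 mm, Ī = 39760.78 mm⁴.
Hole 2 (subtracted): ⌀30, A = 706.8583 mm², x = 160 mm, Ī = 39760.78 mm⁴.
Hole 3 (subtracted): ⌀30, A = 706.8583 mm², x = 240 mm, Ī = 39760.78 mm⁴.
By symmetry the centroid is at mid-width, x̄ = 160 mm.
Transfer each piece to the vertical centroidal axis using Ī + A·d² with d = x − 160:
  plate: d = 0 mm → contributes +177 493 333 mm⁴
  hole 1: d = -80 mm → contributes −4 563 654 mm⁴
  hole 2: d = 0 mm → contributes −39760.78 mm⁴
  hole 3: d = 80 mm → contributes −4 563 654 mm⁴
Total I = 168 326 264 mm⁴.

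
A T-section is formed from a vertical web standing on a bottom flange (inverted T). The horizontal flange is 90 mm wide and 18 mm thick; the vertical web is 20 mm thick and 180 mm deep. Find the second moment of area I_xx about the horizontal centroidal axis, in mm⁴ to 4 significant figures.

I_xx ≈ 2.071 × 10⁷ mm⁴

Break the section into simple shapes (no overlaps), measuring from the bottom-left corner of the bounding box.
Flange: 90 × 18, A = 1 620 mm², y = 9 mm, Ī = 43 740 mm⁴.
Web: 20 × 180, A = 3 600 mm², y = 108 mm, Ī = 9 720 000 mm⁴.
Centroid: ȳ = ΣA·y / ΣA = 77.2759 mm.
Transfer each piece to the horizontal centroidal axis using Ī + A·d² with d = y − 77.2759:
  flange: d = -68.2759 mm → contributes +7 595 521 mm⁴
  web: d = 30.7241 mm → contributes +13 118 302 mm⁴
Total I = 20 713 823 mm⁴.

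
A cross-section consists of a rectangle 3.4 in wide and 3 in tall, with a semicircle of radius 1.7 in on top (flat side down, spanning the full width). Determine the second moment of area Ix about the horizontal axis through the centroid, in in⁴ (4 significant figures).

Break the section into simple shapes (no overlaps), measuring from the bottom-left corner of the bounding box.
Rectangular body: 3.4 × 3, A = 10.2 in², y = 1.5 in, Ī = 7.65 in⁴.
Semicircular cap: semicircle r = 1.7, A = 4.5396 in², y = 3.7215 in, Ī = 0.916701 in⁴.
Centroid: ȳ = ΣA·y / ΣA = 2.18419 in.
Transfer each piece to the horizontal axis through the centroid using Ī + A·d² with d = y − 2.18419:
  rectangular body: d = -0.684193 in → contributes +12.4248 in⁴
  semicircular cap: d = 1.53731 in → contributes +11.6452 in⁴
Total I = 24.0701 in⁴.

Ix ≈ 24.07 in⁴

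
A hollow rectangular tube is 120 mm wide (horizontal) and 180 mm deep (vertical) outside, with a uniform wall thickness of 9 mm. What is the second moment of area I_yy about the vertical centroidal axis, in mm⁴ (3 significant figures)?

Break the section into simple shapes (no overlaps), measuring from the bottom-left corner of the bounding box.
Outer rectangle: 120 × 180, A = 21 600 mm², x = 60 mm, Ī = 25 920 000 mm⁴.
Inner void (subtracted): 102 × 162, A = 16 524 mm², x = 60 mm, Ī = 14 326 308 mm⁴.
By symmetry the centroid is at mid-width, x̄ = 60 mm.
All pieces are centred on the vertical centroidal axis, so I = ΣĪ (holes subtracted) = 11 593 692 mm⁴.

I_yy ≈ 1.16 × 10⁷ mm⁴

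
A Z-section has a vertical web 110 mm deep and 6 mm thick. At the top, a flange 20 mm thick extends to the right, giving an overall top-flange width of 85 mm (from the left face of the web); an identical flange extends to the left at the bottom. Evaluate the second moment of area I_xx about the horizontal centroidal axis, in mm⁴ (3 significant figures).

I_xx ≈ 7.17 × 10⁶ mm⁴

Treat the section as a set of non-overlapping primitives; coordinates are from the bounding-box lower-left.
Web: 6 × 110, A = 660 mm², y = 55 mm, Ī = 665 500 mm⁴.
Top flange (beyond web): 79 × 20, A = 1 580 mm², y = 100 mm, Ī = 52 667 mm⁴.
Bottom flange (beyond web): 79 × 20, A = 1 580 mm², y = 10 mm, Ī = 52 667 mm⁴.
Centroid: ȳ = ΣA·y / ΣA = 55 mm.
Transfer each piece to the horizontal centroidal axis using Ī + A·d² with d = y − 55:
  web: d = 0 mm → contributes +665 500 mm⁴
  top flange (beyond web): d = 45 mm → contributes +3 252 167 mm⁴
  bottom flange (beyond web): d = -45 mm → contributes +3 252 167 mm⁴
Total I = 7 169 833 mm⁴.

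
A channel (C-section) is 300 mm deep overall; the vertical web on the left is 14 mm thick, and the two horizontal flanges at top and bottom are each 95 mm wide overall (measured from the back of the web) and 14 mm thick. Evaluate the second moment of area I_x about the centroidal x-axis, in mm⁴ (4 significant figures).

I_x ≈ 7.792 × 10⁷ mm⁴

Decompose the section into non-overlapping parts with the origin at the bottom-left of its bounding rectangle.
Web: 14 × 300, A = 4 200 mm², y = 150 mm, Ī = 31 500 000 mm⁴.
Top flange (beyond web): 81 × 14, A = 1 134 mm², y = 293 mm, Ī = 18 522 mm⁴.
Bottom flange (beyond web): 81 × 14, A = 1 134 mm², y = 7 mm, Ī = 18 522 mm⁴.
By symmetry the centroid is at mid-height, ȳ = 150 mm.
Transfer each piece to the centroidal x-axis using Ī + A·d² with d = y − 150:
  web: d = 0 mm → contributes +31 500 000 mm⁴
  top flange (beyond web): d = 143 mm → contributes +23 207 688 mm⁴
  bottom flange (beyond web): d = -143 mm → contributes +23 207 688 mm⁴
Total I = 77 915 376 mm⁴.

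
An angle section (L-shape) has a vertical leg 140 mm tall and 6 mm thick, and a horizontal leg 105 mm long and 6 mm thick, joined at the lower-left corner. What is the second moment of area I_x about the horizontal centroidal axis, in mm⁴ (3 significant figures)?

Split into non-overlapping primitives; take the origin at the lower-left of the bounding box.
Vertical leg: 6 × 140, A = 840 mm², y = 70 mm, Ī = 1 372 000 mm⁴.
Horizontal leg (remainder): 99 × 6, A = 594 mm², y = 3 mm, Ī = 1 782 mm⁴.
Centroid: ȳ = ΣA·y / ΣA = 42.247 mm.
Transfer each piece to the horizontal centroidal axis using Ī + A·d² with d = y − 42.247:
  vertical leg: d = 27.753 mm → contributes +2 018 999 mm⁴
  horizontal leg (remainder): d = -39.247 mm → contributes +916 730 mm⁴
Total I = 2 935 729 mm⁴.

I_x ≈ 2.94 × 10⁶ mm⁴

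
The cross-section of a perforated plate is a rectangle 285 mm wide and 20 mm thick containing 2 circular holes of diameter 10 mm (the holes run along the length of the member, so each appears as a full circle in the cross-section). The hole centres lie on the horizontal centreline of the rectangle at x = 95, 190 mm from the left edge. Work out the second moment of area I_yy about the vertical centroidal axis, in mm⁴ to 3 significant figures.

I_yy ≈ 3.82 × 10⁷ mm⁴

Treat the section as a set of non-overlapping primitives; coordinates are from the bounding-box lower-left.
Plate: 285 × 20, A = 5 700 mm², x = 142.5 mm, Ī = 38 581 875 mm⁴.
Hole 1 (subtracted): ⌀10, A = 78.54 mm², x = 95 mm, Ī = 490.87 mm⁴.
Hole 2 (subtracted): ⌀10, A = 78.54 mm², x = 190 mm, Ī = 490.87 mm⁴.
By symmetry the centroid is at mid-width, x̄ = 142.5 mm.
Transfer each piece to the vertical centroidal axis using Ī + A·d² with d = x − 142.5:
  plate: d = 0 mm → contributes +38 581 875 mm⁴
  hole 1: d = -47.5 mm → contributes −177 696 mm⁴
  hole 2: d = 47.5 mm → contributes −177 696 mm⁴
Total I = 38 226 482 mm⁴.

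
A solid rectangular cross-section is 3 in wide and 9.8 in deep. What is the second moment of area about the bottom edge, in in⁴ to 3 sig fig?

I_base ≈ 941 in⁴

The section: 3 × 9.8, A = 29.4 in², y = 4.9 in, Ī = 235.3 in⁴.
Transfer it to the base of the section using Ī + A·d² with d = y − 0:
  the section: d = 4.9 in → contributes +941.19 in⁴
Total I = 941.19 in⁴.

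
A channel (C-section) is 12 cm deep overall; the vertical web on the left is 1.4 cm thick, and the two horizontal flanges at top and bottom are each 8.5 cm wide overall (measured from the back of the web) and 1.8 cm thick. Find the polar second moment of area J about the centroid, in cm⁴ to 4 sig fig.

J ≈ 1167 cm⁴

Decompose the section into non-overlapping parts with the origin at the bottom-left of its bounding rectangle.
Web: 1.4 × 12, A = 16.8 cm², y = 6 cm, Ī = 201.6 cm⁴.
Top flange (beyond web): 7.1 × 1.8, A = 12.78 cm², y = 11.1 cm, Ī = 3.4506 cm⁴.
Bottom flange (beyond web): 7.1 × 1.8, A = 12.78 cm², y = 0.9 cm, Ī = 3.4506 cm⁴.
By symmetry the centroid is at mid-height, ȳ = 6 cm.
Transfer each piece to the centroidal x-axis using Ī + A·d² with d = y − 6:
  web: d = 0 cm → contributes +201.6 cm⁴
  top flange (beyond web): d = 5.1 cm → contributes +335.858 cm⁴
  bottom flange (beyond web): d = -5.1 cm → contributes +335.858 cm⁴
Total I = 873.317 cm⁴.
For the y-axis: x̄ = 3.26445 cm.
Repeating about the centroidal y-axis gives I_y = 293.219 cm⁴.
Polar second moment: J = I_x + I_y = 1166.54 cm⁴.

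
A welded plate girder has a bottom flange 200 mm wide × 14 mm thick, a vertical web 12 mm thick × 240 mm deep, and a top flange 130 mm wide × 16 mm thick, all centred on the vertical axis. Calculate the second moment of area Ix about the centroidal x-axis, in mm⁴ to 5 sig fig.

Split into non-overlapping primitives; take the origin at the lower-left of the bounding box.
Bottom plate: 200 × 14, A = 2 800 mm², y = 7 mm, Ī = 45733.33 mm⁴.
Web plate: 12 × 240, A = 2 880 mm², y = 134 mm, Ī = 13 824 000 mm⁴.
Top plate: 130 × 16, A = 2 080 mm², y = 262 mm, Ī = 44373.33 mm⁴.
Centroid: ȳ = ΣA·y / ΣA = 122.4845 mm.
Transfer each piece to the centroidal x-axis using Ī + A·d² with d = y − 122.4845:
  bottom plate: d = -115.4845 mm → contributes +37 388 432 mm⁴
  web plate: d = 11.51546 mm → contributes +14 205 905 mm⁴
  top plate: d = 139.5155 mm → contributes +40 530 668 mm⁴
Total I = 92 125 005 mm⁴.

Ix ≈ 9.2125 × 10⁷ mm⁴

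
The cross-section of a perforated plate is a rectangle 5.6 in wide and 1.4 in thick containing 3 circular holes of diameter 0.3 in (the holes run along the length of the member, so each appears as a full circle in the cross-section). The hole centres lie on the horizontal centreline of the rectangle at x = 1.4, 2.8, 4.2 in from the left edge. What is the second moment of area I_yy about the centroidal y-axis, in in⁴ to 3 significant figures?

I_yy ≈ 20.2 in⁴

Break the section into simple shapes (no overlaps), measuring from the bottom-left corner of the bounding box.
Plate: 5.6 × 1.4, A = 7.84 in², x = 2.8 in, Ī = 20.489 in⁴.
Hole 1 (subtracted): ⌀0.3, A = 0.070686 in², x = 1.4 in, Ī = 0.00039761 in⁴.
Hole 2 (subtracted): ⌀0.3, A = 0.070686 in², x = 2.8 in, Ī = 0.00039761 in⁴.
Hole 3 (subtracted): ⌀0.3, A = 0.070686 in², x = 4.2 in, Ī = 0.00039761 in⁴.
By symmetry the centroid is at mid-width, x̄ = 2.8 in.
Transfer each piece to the centroidal y-axis using Ī + A·d² with d = x − 2.8:
  plate: d = 0 in → contributes +20.489 in⁴
  hole 1: d = -1.4 in → contributes −0.13894 in⁴
  hole 2: d = 0 in → contributes −0.00039761 in⁴
  hole 3: d = 1.4 in → contributes −0.13894 in⁴
Total I = 20.21 in⁴.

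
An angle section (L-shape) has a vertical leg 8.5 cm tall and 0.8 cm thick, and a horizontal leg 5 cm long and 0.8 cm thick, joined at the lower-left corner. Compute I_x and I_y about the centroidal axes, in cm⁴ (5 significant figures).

I_x ≈ 74.454 cm⁴, I_y ≈ 19.357 cm⁴

Decompose the section into non-overlapping parts with the origin at the bottom-left of its bounding rectangle.
Vertical leg: 0.8 × 8.5, A = 6.8 cm², y = 4.25 cm, Ī = 40.94167 cm⁴.
Horizontal leg (remainder): 4.2 × 0.8, A = 3.36 cm², y = 0.4 cm, Ī = 0.1792 cm⁴.
Centroid: ȳ = ΣA·y / ΣA = 2.976772 cm.
Transfer each piece to the centroidal x-axis using Ī + A·d² with d = y − 2.976772:
  vertical leg: d = 1.273228 cm → contributes +51.96522 cm⁴
  horizontal leg (remainder): d = -2.576772 cm → contributes +22.48877 cm⁴
Total I = 74.45398 cm⁴.
For the y-axis: x̄ = 1.226772 cm.
Repeating about the centroidal y-axis gives I_y = 19.35698 cm⁴.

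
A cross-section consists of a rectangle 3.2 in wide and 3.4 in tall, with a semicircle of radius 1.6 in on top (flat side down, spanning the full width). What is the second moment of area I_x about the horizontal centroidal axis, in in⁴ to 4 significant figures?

I_x ≈ 27.82 in⁴

Decompose the section into non-overlapping parts with the origin at the bottom-left of its bounding rectangle.
Rectangular body: 3.2 × 3.4, A = 10.88 in², y = 1.7 in, Ī = 10.4811 in⁴.
Semicircular cap: semicircle r = 1.6, A = 4.02124 in², y = 4.07906 in, Ī = 0.719303 in⁴.
Centroid: ȳ = ΣA·y / ΣA = 2.34201 in.
Transfer each piece to the horizontal centroidal axis using Ī + A·d² with d = y − 2.34201:
  rectangular body: d = -0.642012 in → contributes +14.9656 in⁴
  semicircular cap: d = 1.73705 in → contributes +12.8527 in⁴
Total I = 27.8183 in⁴.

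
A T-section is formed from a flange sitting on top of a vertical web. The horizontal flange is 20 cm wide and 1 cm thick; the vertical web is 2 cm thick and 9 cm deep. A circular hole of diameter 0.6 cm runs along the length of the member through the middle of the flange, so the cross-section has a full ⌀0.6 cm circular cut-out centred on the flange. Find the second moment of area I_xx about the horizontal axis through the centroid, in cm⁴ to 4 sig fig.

I_xx ≈ 358.4 cm⁴

Break the section into simple shapes (no overlaps), measuring from the bottom-left corner of the bounding box.
Flange: 20 × 1, A = 20 cm², y = 9.5 cm, Ī = 1.66667 cm⁴.
Web: 2 × 9, A = 18 cm², y = 4.5 cm, Ī = 121.5 cm⁴.
Hole (subtracted): ⌀0.6, A = 0.282743 cm², y = 9.5 cm, Ī = 0.00636173 cm⁴.
Centroid: ȳ = ΣA·y / ΣA = 7.11382 cm.
Transfer each piece to the horizontal axis through the centroid using Ī + A·d² with d = y − 7.11382:
  flange: d = 2.38618 cm → contributes +115.543 cm⁴
  web: d = -2.61382 cm → contributes +244.477 cm⁴
  hole: d = 2.38618 cm → contributes −1.61626 cm⁴
Total I = 358.404 cm⁴.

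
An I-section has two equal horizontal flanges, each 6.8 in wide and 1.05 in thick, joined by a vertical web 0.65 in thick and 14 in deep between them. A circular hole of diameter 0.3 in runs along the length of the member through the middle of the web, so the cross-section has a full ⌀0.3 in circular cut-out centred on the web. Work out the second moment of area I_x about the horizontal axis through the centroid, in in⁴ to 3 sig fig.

Decompose the section into non-overlapping parts with the origin at the bottom-left of its bounding rectangle.
Bottom flange: 6.8 × 1.05, A = 7.14 in², y = 0.525 in, Ī = 0.65599 in⁴.
Web: 0.65 × 14, A = 9.1 in², y = 8.05 in, Ī = 148.63 in⁴.
Top flange: 6.8 × 1.05, A = 7.14 in², y = 15.575 in, Ī = 0.65599 in⁴.
Hole (subtracted): ⌀0.3, A = 0.070686 in², y = 8.05 in, Ī = 0.00039761 in⁴.
By symmetry the centroid is at mid-height, ȳ = 8.05 in.
Transfer each piece to the horizontal axis through the centroid using Ī + A·d² with d = y − 8.05:
  bottom flange: d = -7.525 in → contributes +404.96 in⁴
  web: d = 0 in → contributes +148.63 in⁴
  top flange: d = 7.525 in → contributes +404.96 in⁴
  hole: d = 0 in → contributes −0.00039761 in⁴
Total I = 958.56 in⁴.

I_x ≈ 959 in⁴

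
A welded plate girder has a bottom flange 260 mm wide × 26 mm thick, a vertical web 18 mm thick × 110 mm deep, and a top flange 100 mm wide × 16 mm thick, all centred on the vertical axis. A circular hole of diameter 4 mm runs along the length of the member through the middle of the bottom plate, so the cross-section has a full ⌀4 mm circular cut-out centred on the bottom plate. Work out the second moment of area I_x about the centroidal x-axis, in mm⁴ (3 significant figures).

I_x ≈ 2.76 × 10⁷ mm⁴

Treat the section as a set of non-overlapping primitives; coordinates are from the bounding-box lower-left.
Bottom plate: 260 × 26, A = 6 760 mm², y = 13 mm, Ī = 380 813 mm⁴.
Web plate: 18 × 110, A = 1 980 mm², y = 81 mm, Ī = 1 996 500 mm⁴.
Top plate: 100 × 16, A = 1 600 mm², y = 144 mm, Ī = 34 133 mm⁴.
Hole (subtracted): ⌀4, A = 12.566 mm², y = 13 mm, Ī = 12.566 mm⁴.
Centroid: ȳ = ΣA·y / ΣA = 46.333 mm.
Transfer each piece to the centroidal x-axis using Ī + A·d² with d = y − 46.333:
  bottom plate: d = -33.333 mm → contributes +7 891 585 mm⁴
  web plate: d = 34.667 mm → contributes +4 376 124 mm⁴
  top plate: d = 97.667 mm → contributes +15 296 413 mm⁴
  hole: d = -33.333 mm → contributes −13 975 mm⁴
Total I = 27 550 147 mm⁴.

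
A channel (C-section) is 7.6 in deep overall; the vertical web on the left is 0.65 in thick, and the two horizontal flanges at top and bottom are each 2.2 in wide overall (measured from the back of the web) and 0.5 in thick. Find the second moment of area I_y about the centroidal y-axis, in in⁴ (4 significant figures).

I_y ≈ 1.912 in⁴

Decompose the section into non-overlapping parts with the origin at the bottom-left of its bounding rectangle.
Web: 0.65 × 7.6, A = 4.94 in², x = 0.325 in, Ī = 0.173929 in⁴.
Top flange (beyond web): 1.55 × 0.5, A = 0.775 in², x = 1.425 in, Ī = 0.155161 in⁴.
Bottom flange (beyond web): 1.55 × 0.5, A = 0.775 in², x = 1.425 in, Ī = 0.155161 in⁴.
Centroid: x̄ = ΣA·x / ΣA = 0.587712 in.
Transfer each piece to the centroidal y-axis using Ī + A·d² with d = x − 0.587712:
  web: d = -0.262712 in → contributes +0.514876 in⁴
  top flange (beyond web): d = 0.837288 in → contributes +0.698476 in⁴
  bottom flange (beyond web): d = 0.837288 in → contributes +0.698476 in⁴
Total I = 1.91183 in⁴.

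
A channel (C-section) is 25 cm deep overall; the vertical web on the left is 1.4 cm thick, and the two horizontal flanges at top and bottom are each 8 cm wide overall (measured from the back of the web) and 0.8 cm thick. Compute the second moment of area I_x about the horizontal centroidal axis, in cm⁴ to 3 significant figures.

Split into non-overlapping primitives; take the origin at the lower-left of the bounding box.
Web: 1.4 × 25, A = 35 cm², y = 12.5 cm, Ī = 1822.9 cm⁴.
Top flange (beyond web): 6.6 × 0.8, A = 5.28 cm², y = 24.6 cm, Ī = 0.2816 cm⁴.
Bottom flange (beyond web): 6.6 × 0.8, A = 5.28 cm², y = 0.4 cm, Ī = 0.2816 cm⁴.
By symmetry the centroid is at mid-height, ȳ = 12.5 cm.
Transfer each piece to the horizontal centroidal axis using Ī + A·d² with d = y − 12.5:
  web: d = 0 cm → contributes +1822.9 cm⁴
  top flange (beyond web): d = 12.1 cm → contributes +773.33 cm⁴
  bottom flange (beyond web): d = -12.1 cm → contributes +773.33 cm⁴
Total I = 3369.6 cm⁴.

I_x ≈ 3370 cm⁴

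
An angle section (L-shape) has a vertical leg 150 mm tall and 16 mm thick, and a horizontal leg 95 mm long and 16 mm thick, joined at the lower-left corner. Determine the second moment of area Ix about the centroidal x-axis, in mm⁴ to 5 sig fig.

Split into non-overlapping primitives; take the origin at the lower-left of the bounding box.
Vertical leg: 16 × 150, A = 2 400 mm², y = 75 mm, Ī = 4 500 000 mm⁴.
Horizontal leg (remainder): 79 × 16, A = 1 264 mm², y = 8 mm, Ī = 26965.33 mm⁴.
Centroid: ȳ = ΣA·y / ΣA = 51.88646 mm.
Transfer each piece to the centroidal x-axis using Ī + A·d² with d = y − 51.88646:
  vertical leg: d = 23.11354 mm → contributes +5 782 165 mm⁴
  horizontal leg (remainder): d = -43.88646 mm → contributes +2 461 457 mm⁴
Total I = 8 243 622 mm⁴.

Ix ≈ 8.2436 × 10⁶ mm⁴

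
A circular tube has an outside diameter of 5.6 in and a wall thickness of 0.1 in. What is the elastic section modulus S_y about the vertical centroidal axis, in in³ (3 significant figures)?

S_y ≈ 2.33 in³

Treat the section as a set of non-overlapping primitives; coordinates are from the bounding-box lower-left.
Outer circle: ⌀5.6, A = 24.63 in², x = 2.8 in, Ī = 48.275 in⁴.
Bore (subtracted): ⌀5.4, A = 22.902 in², x = 2.8 in, Ī = 41.739 in⁴.
By symmetry the centroid is at mid-width, x̄ = 2.8 in.
All pieces are centred on the vertical centroidal axis, so I = ΣĪ (holes subtracted) = 6.5357 in⁴.
Extreme fibre distance c = 2.8 in; S = I/c = 2.3342 in³.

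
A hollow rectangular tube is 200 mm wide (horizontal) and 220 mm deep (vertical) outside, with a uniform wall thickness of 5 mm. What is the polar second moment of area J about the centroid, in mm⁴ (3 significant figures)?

J ≈ 5.75 × 10⁷ mm⁴

Split into non-overlapping primitives; take the origin at the lower-left of the bounding box.
Outer rectangle: 200 × 220, A = 44 000 mm², y = 110 mm, Ī = 177 466 667 mm⁴.
Inner void (subtracted): 190 × 210, A = 39 900 mm², y = 110 mm, Ī = 146 632 500 mm⁴.
By symmetry the centroid is at mid-height, ȳ = 110 mm.
All pieces are centred on the centroidal x-axis, so I = ΣĪ (holes subtracted) = 30 834 167 mm⁴.
Repeating about the centroidal y-axis gives I_y = 26 634 167 mm⁴.
Polar second moment: J = I_x + I_y = 57 468 333 mm⁴.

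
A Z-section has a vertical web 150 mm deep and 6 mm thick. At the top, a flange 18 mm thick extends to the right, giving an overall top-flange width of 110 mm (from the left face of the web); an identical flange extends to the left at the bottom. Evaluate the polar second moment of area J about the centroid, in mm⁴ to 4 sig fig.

J ≈ 3.280 × 10⁷ mm⁴

Split into non-overlapping primitives; take the origin at the lower-left of the bounding box.
Web: 6 × 150, A = 900 mm², y = 75 mm, Ī = 1 687 500 mm⁴.
Top flange (beyond web): 104 × 18, A = 1 872 mm², y = 141 mm, Ī = 50 544 mm⁴.
Bottom flange (beyond web): 104 × 18, A = 1 872 mm², y = 9 mm, Ī = 50 544 mm⁴.
Centroid: ȳ = ΣA·y / ΣA = 75 mm.
Transfer each piece to the centroidal x-axis using Ī + A·d² with d = y − 75:
  web: d = 0 mm → contributes +1 687 500 mm⁴
  top flange (beyond web): d = 66 mm → contributes +8 204 976 mm⁴
  bottom flange (beyond web): d = -66 mm → contributes +8 204 976 mm⁴
Total I = 18 097 452 mm⁴.
For the y-axis: x̄ = 107 mm.
Repeating about the centroidal y-axis gives I_y = 14 702 892 mm⁴.
Polar second moment: J = I_x + I_y = 32 800 344 mm⁴.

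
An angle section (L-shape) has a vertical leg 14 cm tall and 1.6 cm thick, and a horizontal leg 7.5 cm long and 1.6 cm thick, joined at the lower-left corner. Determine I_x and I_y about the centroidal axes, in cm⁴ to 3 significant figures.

Break the section into simple shapes (no overlaps), measuring from the bottom-left corner of the bounding box.
Vertical leg: 1.6 × 14, A = 22.4 cm², y = 7 cm, Ī = 365.87 cm⁴.
Horizontal leg (remainder): 5.9 × 1.6, A = 9.44 cm², y = 0.8 cm, Ī = 2.0139 cm⁴.
Centroid: ȳ = ΣA·y / ΣA = 5.1618 cm.
Transfer each piece to the centroidal x-axis using Ī + A·d² with d = y − 5.1618:
  vertical leg: d = 1.8382 cm → contributes +441.56 cm⁴
  horizontal leg (remainder): d = -4.3618 cm → contributes +181.61 cm⁴
Total I = 623.17 cm⁴.
For the y-axis: x̄ = 1.9118 cm.
Repeating about the centroidal y-axis gives I_y = 125.55 cm⁴.

I_x ≈ 623 cm⁴, I_y ≈ 126 cm⁴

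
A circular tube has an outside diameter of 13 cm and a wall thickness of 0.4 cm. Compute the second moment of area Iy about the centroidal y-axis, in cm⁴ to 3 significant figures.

Decompose the section into non-overlapping parts with the origin at the bottom-left of its bounding rectangle.
Outer circle: ⌀13, A = 132.73 cm², x = 6.5 cm, Ī = 1 402 cm⁴.
Bore (subtracted): ⌀12.2, A = 116.9 cm², x = 6.5 cm, Ī = 1087.4 cm⁴.
By symmetry the centroid is at mid-width, x̄ = 6.5 cm.
All pieces are centred on the centroidal y-axis, so I = ΣĪ (holes subtracted) = 314.53 cm⁴.

Iy ≈ 315 cm⁴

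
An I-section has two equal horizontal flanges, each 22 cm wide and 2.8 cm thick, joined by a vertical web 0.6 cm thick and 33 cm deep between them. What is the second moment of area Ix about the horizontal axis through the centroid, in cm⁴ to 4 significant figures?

Ix ≈ 4.135 × 10⁴ cm⁴

Decompose the section into non-overlapping parts with the origin at the bottom-left of its bounding rectangle.
Bottom flange: 22 × 2.8, A = 61.6 cm², y = 1.4 cm, Ī = 40.2453 cm⁴.
Web: 0.6 × 33, A = 19.8 cm², y = 19.3 cm, Ī = 1796.85 cm⁴.
Top flange: 22 × 2.8, A = 61.6 cm², y = 37.2 cm, Ī = 40.2453 cm⁴.
By symmetry the centroid is at mid-height, ȳ = 19.3 cm.
Transfer each piece to the horizontal axis through the centroid using Ī + A·d² with d = y − 19.3:
  bottom flange: d = -17.9 cm → contributes +19777.5 cm⁴
  web: d = 0 cm → contributes +1796.85 cm⁴
  top flange: d = 17.9 cm → contributes +19777.5 cm⁴
Total I = 41351.9 cm⁴.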